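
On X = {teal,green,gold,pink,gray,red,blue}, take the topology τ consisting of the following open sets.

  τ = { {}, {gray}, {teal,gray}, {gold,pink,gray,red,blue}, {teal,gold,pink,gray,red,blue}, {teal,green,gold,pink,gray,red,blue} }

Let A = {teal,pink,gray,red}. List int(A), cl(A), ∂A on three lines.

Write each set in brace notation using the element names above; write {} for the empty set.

opens ⊆ A: {}, {gray}, {teal,gray}; union → int = {teal,gray}
complement {green,gold,blue}; its interior {}; cl(A) = X∖{} = {teal,green,gold,pink,gray,red,blue}
boundary = {teal,green,gold,pink,gray,red,blue} ∖ {teal,gray} = {green,gold,pink,red,blue}

int(A) = {teal,gray}
cl(A)  = {teal,green,gold,pink,gray,red,blue}
∂A     = {green,gold,pink,red,blue}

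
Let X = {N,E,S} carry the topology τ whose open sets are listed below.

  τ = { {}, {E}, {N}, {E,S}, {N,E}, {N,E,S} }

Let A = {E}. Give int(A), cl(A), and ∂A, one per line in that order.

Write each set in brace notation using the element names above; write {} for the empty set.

int(A) = {E}
cl(A)  = {E,S}
∂A     = {S}

interior: largest open inside A is {E} (from {}, {E})
cl via duality: int({N,S}) = {N}, so X∖{N} = {E,S}
cl∖int = {S}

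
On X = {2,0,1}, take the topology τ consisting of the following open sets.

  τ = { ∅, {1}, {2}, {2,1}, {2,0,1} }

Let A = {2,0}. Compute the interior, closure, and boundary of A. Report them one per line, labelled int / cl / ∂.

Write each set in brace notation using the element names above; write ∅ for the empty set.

interior: largest open inside A is {2} (from ∅, {2})
cl via duality: int({1}) = {1}, so X∖{1} = {2,0}
cl∖int = {0}

int(A) = {2}
cl(A)  = {2,0}
∂A     = {0}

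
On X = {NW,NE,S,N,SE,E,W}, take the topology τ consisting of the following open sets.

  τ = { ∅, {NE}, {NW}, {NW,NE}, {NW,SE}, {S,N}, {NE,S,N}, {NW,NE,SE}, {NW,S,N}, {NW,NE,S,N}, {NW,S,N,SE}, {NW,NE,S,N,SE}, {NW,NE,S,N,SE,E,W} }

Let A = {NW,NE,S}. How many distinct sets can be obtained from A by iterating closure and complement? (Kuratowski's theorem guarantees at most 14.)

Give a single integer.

10

closure: X∖int(X∖A) = X∖∅ = {NW,NE,S,N,SE,E,W}
Let k=closure and c=complement:
  1. A     = {NW,NE,S}
  2. kA    = {NW,NE,S,N,SE,E,W}
  3. cA    = {N,SE,E,W}
  4. ckA   = ∅
  5. kcA   = {S,N,SE,E,W}
  6. ckcA  = {NW,NE}
  7. kckcA = {NW,NE,SE,E,W}
  8. ckckcA = {S,N}
  9. kckckcA = {S,N,E,W}
  10. ckckckcA = {NW,NE,SE}
— saturated at 10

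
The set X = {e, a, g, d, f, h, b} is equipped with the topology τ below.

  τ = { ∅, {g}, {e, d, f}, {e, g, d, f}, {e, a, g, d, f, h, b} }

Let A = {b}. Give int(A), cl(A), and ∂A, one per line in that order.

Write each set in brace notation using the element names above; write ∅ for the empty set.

U open, U⊆A: ∅. int(A) = ⋃ = ∅
X∖A={e, a, g, d, f, h}, int(X∖A)={e, g, d, f}, hence cl(A)={a, h, b}
∂A: remove int from cl → {a, h, b}

int(A) = ∅
cl(A)  = {a, h, b}
∂A     = {a, h, b}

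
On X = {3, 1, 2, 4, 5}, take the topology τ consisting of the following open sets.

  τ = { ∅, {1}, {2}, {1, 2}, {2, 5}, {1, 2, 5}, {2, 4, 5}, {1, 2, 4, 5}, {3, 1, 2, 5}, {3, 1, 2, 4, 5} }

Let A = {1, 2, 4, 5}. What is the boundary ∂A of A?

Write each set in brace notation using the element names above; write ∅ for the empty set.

interior: largest open inside A is {1, 2, 4, 5} (from ∅, {2}, {1}, {1, 2}, {2, 5}, {2, 4, 5}, {1, 2, 5}, {1, 2, 4, 5})
cl via duality: int({3}) = ∅, so X∖∅ = {3, 1, 2, 4, 5}
cl∖int = {3}

{3}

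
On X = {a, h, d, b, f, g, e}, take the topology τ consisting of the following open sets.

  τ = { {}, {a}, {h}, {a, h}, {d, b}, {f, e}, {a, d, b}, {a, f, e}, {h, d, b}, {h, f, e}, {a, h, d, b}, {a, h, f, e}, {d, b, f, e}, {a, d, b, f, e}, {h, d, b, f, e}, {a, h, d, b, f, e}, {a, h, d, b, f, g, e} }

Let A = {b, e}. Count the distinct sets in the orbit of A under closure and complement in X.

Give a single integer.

complement {a, h, d, f, g}; its interior {a, h}; cl(A) = X∖{a, h} = {d, b, f, g, e}
With k = closure, c = complement:
  1. A     = {b, e}
  2. kA    = {d, b, f, g, e}
  3. cA    = {a, h, d, f, g}
  4. ckA   = {a, h}
  5. kcA   = {a, h, d, b, f, g, e}
  6. kckA  = {a, h, g}
  7. ckcA  = {}
  8. ckckA = {d, b, f, e}
k, c of each give nothing new

8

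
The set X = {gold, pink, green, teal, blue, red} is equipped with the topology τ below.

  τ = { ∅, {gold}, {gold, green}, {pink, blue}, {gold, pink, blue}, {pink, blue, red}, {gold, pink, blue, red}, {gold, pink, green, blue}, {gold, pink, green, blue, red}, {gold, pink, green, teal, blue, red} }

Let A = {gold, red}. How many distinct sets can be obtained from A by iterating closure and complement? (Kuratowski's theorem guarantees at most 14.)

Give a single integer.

cl via duality: int({pink, green, teal, blue}) = {pink, blue}, so X∖{pink, blue} = {gold, green, teal, red}
Write k for closure, c for complement:
  1. A     = {gold, red}
  2. kA    = {gold, green, teal, red}
  3. cA    = {pink, green, teal, blue}
  4. ckA   = {pink, blue}
  5. kcA   = {pink, green, teal, blue, red}
  6. kckA  = {pink, teal, blue, red}
  7. ckcA  = {gold}
  8. ckckA = {gold, green}
  9. kckcA = {gold, green, teal}
  10. ckckcA = {pink, blue, red}
applying k or c yields no new set

10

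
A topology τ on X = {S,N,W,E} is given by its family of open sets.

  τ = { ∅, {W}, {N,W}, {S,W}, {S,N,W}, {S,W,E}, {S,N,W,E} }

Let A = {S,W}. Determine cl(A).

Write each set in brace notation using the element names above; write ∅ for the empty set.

complement {N,E}; its interior ∅; cl(A) = X∖∅ = {S,N,W,E}

{S,N,W,E}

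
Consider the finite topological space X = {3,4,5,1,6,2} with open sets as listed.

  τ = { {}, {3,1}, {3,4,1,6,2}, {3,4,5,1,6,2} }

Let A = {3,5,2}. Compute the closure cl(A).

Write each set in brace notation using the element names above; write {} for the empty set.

complement {4,1,6}; its interior {}; cl(A) = X∖{} = {3,4,5,1,6,2}

{3,4,5,1,6,2}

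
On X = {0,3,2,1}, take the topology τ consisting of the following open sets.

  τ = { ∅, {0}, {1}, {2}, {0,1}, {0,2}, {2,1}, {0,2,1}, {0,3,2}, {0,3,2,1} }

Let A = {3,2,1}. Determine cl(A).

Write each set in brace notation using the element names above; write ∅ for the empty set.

complement {0}; its interior {0}; cl(A) = X∖{0} = {3,2,1}

{3,2,1}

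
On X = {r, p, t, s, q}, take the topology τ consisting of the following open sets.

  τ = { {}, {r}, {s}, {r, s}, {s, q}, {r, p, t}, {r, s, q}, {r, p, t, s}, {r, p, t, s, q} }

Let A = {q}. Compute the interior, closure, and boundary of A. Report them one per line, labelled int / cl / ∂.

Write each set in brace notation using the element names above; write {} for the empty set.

int(A) = {}
cl(A)  = {q}
∂A     = {q}

interior: largest open inside A is {} (from {})
cl via duality: int({r, p, t, s}) = {r, p, t, s}, so X∖{r, p, t, s} = {q}
cl∖int = {q}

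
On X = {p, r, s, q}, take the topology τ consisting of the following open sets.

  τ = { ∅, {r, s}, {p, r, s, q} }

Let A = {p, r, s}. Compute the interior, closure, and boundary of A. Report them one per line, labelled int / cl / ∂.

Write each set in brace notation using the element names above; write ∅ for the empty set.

int(A) = {r, s}
cl(A)  = {p, r, s, q}
∂A     = {p, q}

U open, U⊆A: ∅, {r, s}. int(A) = ⋃ = {r, s}
X∖A={q}, int(X∖A)=∅, hence cl(A)={p, r, s, q}
∂A: remove int from cl → {p, q}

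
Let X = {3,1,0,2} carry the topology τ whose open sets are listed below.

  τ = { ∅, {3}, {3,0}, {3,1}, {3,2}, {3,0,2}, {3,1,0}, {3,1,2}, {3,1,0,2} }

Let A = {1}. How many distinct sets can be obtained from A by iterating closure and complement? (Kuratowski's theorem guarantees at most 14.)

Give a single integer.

complement {3,0,2}; its interior {3,0,2}; cl(A) = X∖{3,0,2} = {1}
With k = closure, c = complement:
  1. A     = {1}
  2. cA    = {3,0,2}
  3. kcA   = {3,1,0,2}
  4. ckcA  = ∅
k, c of each give nothing new

4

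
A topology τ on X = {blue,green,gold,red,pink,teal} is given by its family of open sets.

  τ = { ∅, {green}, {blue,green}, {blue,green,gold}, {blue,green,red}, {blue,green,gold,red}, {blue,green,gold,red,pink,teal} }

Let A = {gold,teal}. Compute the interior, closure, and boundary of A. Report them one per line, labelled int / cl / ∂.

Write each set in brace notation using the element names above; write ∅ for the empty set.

int(A) = ∅
cl(A)  = {gold,pink,teal}
∂A     = {gold,pink,teal}

interior: largest open inside A is ∅ (from ∅)
cl via duality: int({blue,green,red,pink}) = {blue,green,red}, so X∖{blue,green,red} = {gold,pink,teal}
cl∖int = {gold,pink,teal}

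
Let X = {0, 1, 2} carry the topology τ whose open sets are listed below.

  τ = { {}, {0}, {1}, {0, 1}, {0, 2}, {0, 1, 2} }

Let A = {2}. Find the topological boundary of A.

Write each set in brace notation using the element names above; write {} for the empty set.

{2}

U open, U⊆A: {}. int(A) = ⋃ = {}
X∖A={0, 1}, int(X∖A)={0, 1}, hence cl(A)={2}
∂A: remove int from cl → {2}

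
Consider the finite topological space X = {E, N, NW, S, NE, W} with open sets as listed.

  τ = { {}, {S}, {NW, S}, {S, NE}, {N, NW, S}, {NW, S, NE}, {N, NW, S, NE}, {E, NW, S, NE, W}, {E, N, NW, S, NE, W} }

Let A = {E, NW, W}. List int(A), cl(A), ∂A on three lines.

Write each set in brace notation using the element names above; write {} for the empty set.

int(A) = {}
cl(A)  = {E, N, NW, W}
∂A     = {E, N, NW, W}

U open, U⊆A: {}. int(A) = ⋃ = {}
X∖A={N, S, NE}, int(X∖A)={S, NE}, hence cl(A)={E, N, NW, W}
∂A: remove int from cl → {E, N, NW, W}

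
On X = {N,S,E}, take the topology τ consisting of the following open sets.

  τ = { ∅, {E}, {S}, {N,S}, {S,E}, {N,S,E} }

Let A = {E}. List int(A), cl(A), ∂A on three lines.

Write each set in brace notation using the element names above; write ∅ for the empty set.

open subsets of A: ∅, {E}; so int(A) = {E}
closure: X∖int(X∖A) = X∖{N,S} = {E}
∂A = {E} minus {E} = ∅

int(A) = {E}
cl(A)  = {E}
∂A     = ∅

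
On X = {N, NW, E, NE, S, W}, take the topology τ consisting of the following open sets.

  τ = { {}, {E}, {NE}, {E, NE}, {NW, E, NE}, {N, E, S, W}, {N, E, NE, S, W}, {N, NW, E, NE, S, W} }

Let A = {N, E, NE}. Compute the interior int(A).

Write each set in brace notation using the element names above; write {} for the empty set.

{E, NE}

U open, U⊆A: {}, {E}, {NE}, {E, NE}. int(A) = ⋃ = {E, NE}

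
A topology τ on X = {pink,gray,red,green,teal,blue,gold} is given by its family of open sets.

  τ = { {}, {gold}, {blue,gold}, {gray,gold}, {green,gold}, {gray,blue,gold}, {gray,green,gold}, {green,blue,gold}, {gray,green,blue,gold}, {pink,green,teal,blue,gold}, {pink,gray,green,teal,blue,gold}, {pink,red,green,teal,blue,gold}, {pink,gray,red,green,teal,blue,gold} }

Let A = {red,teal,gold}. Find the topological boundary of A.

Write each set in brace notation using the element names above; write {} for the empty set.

U open, U⊆A: {}, {gold}. int(A) = ⋃ = {gold}
X∖A={pink,gray,green,blue}, int(X∖A)={}, hence cl(A)={pink,gray,red,green,teal,blue,gold}
∂A: remove int from cl → {pink,gray,red,green,teal,blue}

{pink,gray,red,green,teal,blue}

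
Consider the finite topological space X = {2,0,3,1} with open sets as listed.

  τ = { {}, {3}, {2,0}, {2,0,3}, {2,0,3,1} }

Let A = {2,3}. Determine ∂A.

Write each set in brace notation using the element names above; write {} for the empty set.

open subsets of A: {}, {3}; so int(A) = {3}
closure: X∖int(X∖A) = X∖{} = {2,0,3,1}
∂A = {2,0,3,1} minus {3} = {2,0,1}

{2,0,1}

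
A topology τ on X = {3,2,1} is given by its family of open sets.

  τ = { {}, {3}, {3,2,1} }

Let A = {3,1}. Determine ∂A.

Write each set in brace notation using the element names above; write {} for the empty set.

interior: largest open inside A is {3} (from {}, {3})
cl via duality: int({2}) = {}, so X∖{} = {3,2,1}
cl∖int = {2,1}

{2,1}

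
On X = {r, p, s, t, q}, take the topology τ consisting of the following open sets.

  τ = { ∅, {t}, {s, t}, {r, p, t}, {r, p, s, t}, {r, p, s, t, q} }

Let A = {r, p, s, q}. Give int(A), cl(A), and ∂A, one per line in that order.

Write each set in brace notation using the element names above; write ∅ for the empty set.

int(A) = ∅
cl(A)  = {r, p, s, q}
∂A     = {r, p, s, q}

U open, U⊆A: ∅. int(A) = ⋃ = ∅
X∖A={t}, int(X∖A)={t}, hence cl(A)={r, p, s, q}
∂A: remove int from cl → {r, p, s, q}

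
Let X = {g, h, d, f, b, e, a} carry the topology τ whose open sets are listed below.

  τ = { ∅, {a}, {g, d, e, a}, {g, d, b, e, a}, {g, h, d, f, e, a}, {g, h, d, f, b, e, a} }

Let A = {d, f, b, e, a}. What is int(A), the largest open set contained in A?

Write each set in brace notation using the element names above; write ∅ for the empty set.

{a}

open subsets of A: ∅, {a}; so int(A) = {a}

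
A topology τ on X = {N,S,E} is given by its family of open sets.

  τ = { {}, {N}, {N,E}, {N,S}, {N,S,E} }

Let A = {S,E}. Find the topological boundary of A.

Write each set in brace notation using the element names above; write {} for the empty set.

{S,E}

opens ⊆ A: {}; union → int = {}
complement {N}; its interior {N}; cl(A) = X∖{N} = {S,E}
boundary = {S,E} ∖ {} = {S,E}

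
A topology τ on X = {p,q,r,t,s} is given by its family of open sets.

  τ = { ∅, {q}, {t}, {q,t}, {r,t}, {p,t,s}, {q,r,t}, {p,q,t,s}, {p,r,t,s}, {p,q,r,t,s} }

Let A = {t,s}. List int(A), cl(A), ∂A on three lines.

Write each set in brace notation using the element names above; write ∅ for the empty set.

opens ⊆ A: ∅, {t}; union → int = {t}
complement {p,q,r}; its interior {q}; cl(A) = X∖{q} = {p,r,t,s}
boundary = {p,r,t,s} ∖ {t} = {p,r,s}

int(A) = {t}
cl(A)  = {p,r,t,s}
∂A     = {p,r,s}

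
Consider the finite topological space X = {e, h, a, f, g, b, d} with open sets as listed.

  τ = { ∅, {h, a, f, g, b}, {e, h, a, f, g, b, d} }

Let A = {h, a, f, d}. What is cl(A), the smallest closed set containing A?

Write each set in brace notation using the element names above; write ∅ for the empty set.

closure: X∖int(X∖A) = X∖∅ = {e, h, a, f, g, b, d}

{e, h, a, f, g, b, d}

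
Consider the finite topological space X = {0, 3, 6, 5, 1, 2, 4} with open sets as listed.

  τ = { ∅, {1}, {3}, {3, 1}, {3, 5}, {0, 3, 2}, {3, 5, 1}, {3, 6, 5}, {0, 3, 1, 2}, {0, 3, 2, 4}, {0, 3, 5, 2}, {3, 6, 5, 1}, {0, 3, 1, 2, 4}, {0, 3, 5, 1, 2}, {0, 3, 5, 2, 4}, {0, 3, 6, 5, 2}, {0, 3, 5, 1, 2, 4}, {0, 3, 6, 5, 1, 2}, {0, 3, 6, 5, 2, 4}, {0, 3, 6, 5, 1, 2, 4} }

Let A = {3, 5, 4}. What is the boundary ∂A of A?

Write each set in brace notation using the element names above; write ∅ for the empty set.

U open, U⊆A: ∅, {3}, {3, 5}. int(A) = ⋃ = {3, 5}
X∖A={0, 6, 1, 2}, int(X∖A)={1}, hence cl(A)={0, 3, 6, 5, 2, 4}
∂A: remove int from cl → {0, 6, 2, 4}

{0, 6, 2, 4}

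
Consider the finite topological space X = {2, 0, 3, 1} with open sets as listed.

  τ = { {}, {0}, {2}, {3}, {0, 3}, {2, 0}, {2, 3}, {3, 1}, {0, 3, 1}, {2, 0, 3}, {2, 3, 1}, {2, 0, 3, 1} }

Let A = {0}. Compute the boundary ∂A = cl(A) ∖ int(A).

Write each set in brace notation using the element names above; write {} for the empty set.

U open, U⊆A: {}, {0}. int(A) = ⋃ = {0}
X∖A={2, 3, 1}, int(X∖A)={2, 3, 1}, hence cl(A)={0}
∂A: remove int from cl → {}

{}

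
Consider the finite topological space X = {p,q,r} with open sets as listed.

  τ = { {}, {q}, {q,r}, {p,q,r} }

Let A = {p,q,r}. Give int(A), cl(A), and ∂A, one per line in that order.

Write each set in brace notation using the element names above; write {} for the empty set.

opens ⊆ A: {}, {q}, {q,r}, {p,q,r}; union → int = {p,q,r}
complement {}; its interior {}; cl(A) = X∖{} = {p,q,r}
boundary = {p,q,r} ∖ {p,q,r} = {}

int(A) = {p,q,r}
cl(A)  = {p,q,r}
∂A     = {}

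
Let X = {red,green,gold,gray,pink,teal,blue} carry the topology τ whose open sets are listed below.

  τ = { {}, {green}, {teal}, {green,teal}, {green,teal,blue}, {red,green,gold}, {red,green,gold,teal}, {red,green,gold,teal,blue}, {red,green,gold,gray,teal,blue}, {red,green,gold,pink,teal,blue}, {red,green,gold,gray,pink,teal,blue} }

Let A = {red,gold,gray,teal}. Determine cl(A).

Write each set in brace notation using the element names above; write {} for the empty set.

{red,gold,gray,pink,teal,blue}

X∖A={green,pink,blue}, int(X∖A)={green}, hence cl(A)={red,gold,gray,pink,teal,blue}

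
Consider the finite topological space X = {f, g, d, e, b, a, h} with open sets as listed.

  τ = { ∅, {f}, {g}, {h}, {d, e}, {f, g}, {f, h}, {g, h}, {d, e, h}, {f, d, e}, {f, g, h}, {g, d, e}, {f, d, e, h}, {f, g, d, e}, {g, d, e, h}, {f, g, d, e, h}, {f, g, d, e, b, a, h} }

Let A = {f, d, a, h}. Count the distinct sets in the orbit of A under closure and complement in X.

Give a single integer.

10

complement {g, e, b}; its interior {g}; cl(A) = X∖{g} = {f, d, e, b, a, h}
With k = closure, c = complement:
  1. A     = {f, d, a, h}
  2. kA    = {f, d, e, b, a, h}
  3. cA    = {g, e, b}
  4. ckA   = {g}
  5. kcA   = {g, d, e, b, a}
  6. kckA  = {g, b, a}
  7. ckcA  = {f, h}
  8. ckckA = {f, d, e, h}
  9. kckcA = {f, b, a, h}
  10. ckckcA = {g, d, e}
k, c of each give nothing new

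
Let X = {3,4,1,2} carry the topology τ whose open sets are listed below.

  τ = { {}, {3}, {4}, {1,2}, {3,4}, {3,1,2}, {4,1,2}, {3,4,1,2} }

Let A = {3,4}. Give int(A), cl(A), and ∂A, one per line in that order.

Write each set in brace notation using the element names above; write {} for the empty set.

U open, U⊆A: {}, {4}, {3}, {3,4}. int(A) = ⋃ = {3,4}
X∖A={1,2}, int(X∖A)={1,2}, hence cl(A)={3,4}
∂A: remove int from cl → {}

int(A) = {3,4}
cl(A)  = {3,4}
∂A     = {}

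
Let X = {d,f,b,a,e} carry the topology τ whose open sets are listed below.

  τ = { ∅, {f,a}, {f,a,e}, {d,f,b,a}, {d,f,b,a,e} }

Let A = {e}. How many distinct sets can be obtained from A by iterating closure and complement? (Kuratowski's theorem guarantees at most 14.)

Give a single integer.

X∖A={d,f,b,a}, int(X∖A)={d,f,b,a}, hence cl(A)={e}
Orbit (k=closure, c=complement):
  1. A     = {e}
  2. cA    = {d,f,b,a}
  3. kcA   = {d,f,b,a,e}
  4. ckcA  = ∅
(closed under both — stop)

4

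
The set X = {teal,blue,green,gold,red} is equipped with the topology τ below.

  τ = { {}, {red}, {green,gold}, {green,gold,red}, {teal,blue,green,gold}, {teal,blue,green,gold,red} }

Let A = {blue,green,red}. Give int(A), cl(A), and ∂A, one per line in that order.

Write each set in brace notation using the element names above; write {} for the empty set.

int(A) = {red}
cl(A)  = {teal,blue,green,gold,red}
∂A     = {teal,blue,green,gold}

U open, U⊆A: {}, {red}. int(A) = ⋃ = {red}
X∖A={teal,gold}, int(X∖A)={}, hence cl(A)={teal,blue,green,gold,red}
∂A: remove int from cl → {teal,blue,green,gold}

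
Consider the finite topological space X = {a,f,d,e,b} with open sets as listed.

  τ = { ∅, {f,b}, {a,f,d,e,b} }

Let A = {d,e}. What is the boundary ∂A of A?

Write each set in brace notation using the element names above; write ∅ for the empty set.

{a,d,e}

open subsets of A: ∅; so int(A) = ∅
closure: X∖int(X∖A) = X∖{f,b} = {a,d,e}
∂A = {a,d,e} minus ∅ = {a,d,e}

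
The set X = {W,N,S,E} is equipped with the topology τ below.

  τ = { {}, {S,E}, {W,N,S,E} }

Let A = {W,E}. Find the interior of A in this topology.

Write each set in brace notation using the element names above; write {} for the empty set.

{}

U open, U⊆A: {}. int(A) = ⋃ = {}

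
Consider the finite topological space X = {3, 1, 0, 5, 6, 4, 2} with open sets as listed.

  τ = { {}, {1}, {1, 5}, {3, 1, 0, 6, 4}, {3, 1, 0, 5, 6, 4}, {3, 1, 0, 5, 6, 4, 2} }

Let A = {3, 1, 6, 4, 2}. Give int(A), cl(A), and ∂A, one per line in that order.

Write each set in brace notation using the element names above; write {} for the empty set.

open subsets of A: {}, {1}; so int(A) = {1}
closure: X∖int(X∖A) = X∖{} = {3, 1, 0, 5, 6, 4, 2}
∂A = {3, 1, 0, 5, 6, 4, 2} minus {1} = {3, 0, 5, 6, 4, 2}

int(A) = {1}
cl(A)  = {3, 1, 0, 5, 6, 4, 2}
∂A     = {3, 0, 5, 6, 4, 2}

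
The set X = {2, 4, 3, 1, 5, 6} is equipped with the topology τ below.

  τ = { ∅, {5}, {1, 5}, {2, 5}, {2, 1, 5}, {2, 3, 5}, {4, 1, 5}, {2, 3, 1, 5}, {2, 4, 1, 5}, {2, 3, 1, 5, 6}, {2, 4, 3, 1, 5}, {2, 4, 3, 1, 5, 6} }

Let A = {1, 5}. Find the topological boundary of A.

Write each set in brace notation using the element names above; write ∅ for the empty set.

open subsets of A: ∅, {5}, {1, 5}; so int(A) = {1, 5}
closure: X∖int(X∖A) = X∖∅ = {2, 4, 3, 1, 5, 6}
∂A = {2, 4, 3, 1, 5, 6} minus {1, 5} = {2, 4, 3, 6}

{2, 4, 3, 6}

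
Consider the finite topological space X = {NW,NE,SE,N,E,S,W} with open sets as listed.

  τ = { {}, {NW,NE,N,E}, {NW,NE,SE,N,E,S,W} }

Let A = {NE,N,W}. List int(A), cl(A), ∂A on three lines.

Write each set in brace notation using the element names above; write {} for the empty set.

opens ⊆ A: {}; union → int = {}
complement {NW,SE,E,S}; its interior {}; cl(A) = X∖{} = {NW,NE,SE,N,E,S,W}
boundary = {NW,NE,SE,N,E,S,W} ∖ {} = {NW,NE,SE,N,E,S,W}

int(A) = {}
cl(A)  = {NW,NE,SE,N,E,S,W}
∂A     = {NW,NE,SE,N,E,S,W}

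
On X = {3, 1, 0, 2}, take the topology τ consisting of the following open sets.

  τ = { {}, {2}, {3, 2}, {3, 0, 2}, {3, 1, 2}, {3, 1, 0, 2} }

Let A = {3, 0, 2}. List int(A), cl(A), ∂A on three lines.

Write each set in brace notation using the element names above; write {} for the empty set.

interior: largest open inside A is {3, 0, 2} (from {}, {2}, {3, 2}, {3, 0, 2})
cl via duality: int({1}) = {}, so X∖{} = {3, 1, 0, 2}
cl∖int = {1}

int(A) = {3, 0, 2}
cl(A)  = {3, 1, 0, 2}
∂A     = {1}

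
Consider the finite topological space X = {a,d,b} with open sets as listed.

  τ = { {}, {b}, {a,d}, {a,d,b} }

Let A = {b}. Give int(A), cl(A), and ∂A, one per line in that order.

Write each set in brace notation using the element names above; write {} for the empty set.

U open, U⊆A: {}, {b}. int(A) = ⋃ = {b}
X∖A={a,d}, int(X∖A)={a,d}, hence cl(A)={b}
∂A: remove int from cl → {}

int(A) = {b}
cl(A)  = {b}
∂A     = {}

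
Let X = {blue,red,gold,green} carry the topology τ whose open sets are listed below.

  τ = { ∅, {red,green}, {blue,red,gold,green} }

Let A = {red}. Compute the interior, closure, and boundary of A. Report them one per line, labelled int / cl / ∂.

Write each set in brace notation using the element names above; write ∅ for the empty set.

int(A) = ∅
cl(A)  = {blue,red,gold,green}
∂A     = {blue,red,gold,green}

open subsets of A: ∅; so int(A) = ∅
closure: X∖int(X∖A) = X∖∅ = {blue,red,gold,green}
∂A = {blue,red,gold,green} minus ∅ = {blue,red,gold,green}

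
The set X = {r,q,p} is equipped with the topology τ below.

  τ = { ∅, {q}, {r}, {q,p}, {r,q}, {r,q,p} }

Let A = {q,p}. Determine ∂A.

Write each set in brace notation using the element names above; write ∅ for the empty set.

opens ⊆ A: ∅, {q}, {q,p}; union → int = {q,p}
complement {r}; its interior {r}; cl(A) = X∖{r} = {q,p}
boundary = {q,p} ∖ {q,p} = ∅

∅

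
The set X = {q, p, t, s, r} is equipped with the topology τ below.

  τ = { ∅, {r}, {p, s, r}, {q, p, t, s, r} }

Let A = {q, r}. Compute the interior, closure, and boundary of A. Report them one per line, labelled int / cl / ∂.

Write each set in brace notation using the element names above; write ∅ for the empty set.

U open, U⊆A: ∅, {r}. int(A) = ⋃ = {r}
X∖A={p, t, s}, int(X∖A)=∅, hence cl(A)={q, p, t, s, r}
∂A: remove int from cl → {q, p, t, s}

int(A) = {r}
cl(A)  = {q, p, t, s, r}
∂A     = {q, p, t, s}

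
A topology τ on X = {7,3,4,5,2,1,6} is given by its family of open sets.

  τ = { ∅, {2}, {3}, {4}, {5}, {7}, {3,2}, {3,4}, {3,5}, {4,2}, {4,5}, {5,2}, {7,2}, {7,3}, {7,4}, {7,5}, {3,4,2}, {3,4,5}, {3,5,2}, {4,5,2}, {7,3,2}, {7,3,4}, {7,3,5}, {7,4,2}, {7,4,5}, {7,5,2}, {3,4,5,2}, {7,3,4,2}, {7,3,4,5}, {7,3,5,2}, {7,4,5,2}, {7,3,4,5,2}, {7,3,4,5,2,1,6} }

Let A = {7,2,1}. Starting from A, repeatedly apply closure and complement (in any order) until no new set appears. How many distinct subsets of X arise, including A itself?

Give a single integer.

6

X∖A={3,4,5,6}, int(X∖A)={3,4,5}, hence cl(A)={7,2,1,6}
Orbit (k=closure, c=complement):
  1. A     = {7,2,1}
  2. kA    = {7,2,1,6}
  3. cA    = {3,4,5,6}
  4. ckA   = {3,4,5}
  5. kcA   = {3,4,5,1,6}
  6. ckcA  = {7,2}
(closed under both — stop)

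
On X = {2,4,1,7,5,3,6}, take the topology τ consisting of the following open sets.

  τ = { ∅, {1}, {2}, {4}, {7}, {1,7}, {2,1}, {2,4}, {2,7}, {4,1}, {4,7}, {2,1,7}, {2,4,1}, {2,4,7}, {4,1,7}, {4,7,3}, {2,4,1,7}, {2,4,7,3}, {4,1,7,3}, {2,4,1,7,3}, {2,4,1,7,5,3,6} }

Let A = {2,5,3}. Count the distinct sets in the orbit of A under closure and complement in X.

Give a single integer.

8

complement {4,1,7,6}; its interior {4,1,7}; cl(A) = X∖{4,1,7} = {2,5,3,6}
With k = closure, c = complement:
  1. A     = {2,5,3}
  2. kA    = {2,5,3,6}
  3. cA    = {4,1,7,6}
  4. ckA   = {4,1,7}
  5. kcA   = {4,1,7,5,3,6}
  6. ckcA  = {2}
  7. kckcA = {2,5,6}
  8. ckckcA = {4,1,7,3}
k, c of each give nothing new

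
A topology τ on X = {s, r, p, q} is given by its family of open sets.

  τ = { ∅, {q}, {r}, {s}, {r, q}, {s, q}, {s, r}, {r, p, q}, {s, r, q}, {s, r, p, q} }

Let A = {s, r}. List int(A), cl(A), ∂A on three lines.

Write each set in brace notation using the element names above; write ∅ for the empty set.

int(A) = {s, r}
cl(A)  = {s, r, p}
∂A     = {p}

interior: largest open inside A is {s, r} (from ∅, {r}, {s}, {s, r})
cl via duality: int({p, q}) = {q}, so X∖{q} = {s, r, p}
cl∖int = {p}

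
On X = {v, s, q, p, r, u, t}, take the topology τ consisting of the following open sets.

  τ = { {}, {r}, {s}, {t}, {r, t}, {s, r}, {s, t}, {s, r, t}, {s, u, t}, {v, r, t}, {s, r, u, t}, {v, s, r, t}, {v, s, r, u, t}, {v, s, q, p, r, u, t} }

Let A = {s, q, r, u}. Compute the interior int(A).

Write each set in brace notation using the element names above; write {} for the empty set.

interior: largest open inside A is {s, r} (from {}, {r}, {s}, {s, r})

{s, r}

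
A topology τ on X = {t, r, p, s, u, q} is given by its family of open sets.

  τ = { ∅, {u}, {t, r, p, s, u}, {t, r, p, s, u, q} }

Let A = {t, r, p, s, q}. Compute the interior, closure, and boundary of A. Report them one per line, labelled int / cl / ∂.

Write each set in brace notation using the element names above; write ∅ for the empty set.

open subsets of A: ∅; so int(A) = ∅
closure: X∖int(X∖A) = X∖{u} = {t, r, p, s, q}
∂A = {t, r, p, s, q} minus ∅ = {t, r, p, s, q}

int(A) = ∅
cl(A)  = {t, r, p, s, q}
∂A     = {t, r, p, s, q}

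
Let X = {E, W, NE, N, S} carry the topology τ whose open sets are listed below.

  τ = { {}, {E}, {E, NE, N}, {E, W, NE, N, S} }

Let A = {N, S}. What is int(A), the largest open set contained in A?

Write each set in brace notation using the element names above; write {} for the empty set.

{}

opens ⊆ A: {}; union → int = {}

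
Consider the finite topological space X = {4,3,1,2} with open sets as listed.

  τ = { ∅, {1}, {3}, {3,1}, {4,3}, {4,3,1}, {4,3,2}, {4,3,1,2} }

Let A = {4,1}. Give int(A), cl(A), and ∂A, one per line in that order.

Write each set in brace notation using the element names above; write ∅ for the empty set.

U open, U⊆A: ∅, {1}. int(A) = ⋃ = {1}
X∖A={3,2}, int(X∖A)={3}, hence cl(A)={4,1,2}
∂A: remove int from cl → {4,2}

int(A) = {1}
cl(A)  = {4,1,2}
∂A     = {4,2}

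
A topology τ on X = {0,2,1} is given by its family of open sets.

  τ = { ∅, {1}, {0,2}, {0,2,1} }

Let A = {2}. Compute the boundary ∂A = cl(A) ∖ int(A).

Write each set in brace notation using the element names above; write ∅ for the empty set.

{0,2}

U open, U⊆A: ∅. int(A) = ⋃ = ∅
X∖A={0,1}, int(X∖A)={1}, hence cl(A)={0,2}
∂A: remove int from cl → {0,2}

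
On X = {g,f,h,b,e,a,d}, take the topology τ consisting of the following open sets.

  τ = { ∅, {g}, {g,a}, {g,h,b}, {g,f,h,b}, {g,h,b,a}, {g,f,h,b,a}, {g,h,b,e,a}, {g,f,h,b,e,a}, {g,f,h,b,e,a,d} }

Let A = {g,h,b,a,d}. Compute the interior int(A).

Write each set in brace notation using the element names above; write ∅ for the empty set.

open subsets of A: ∅, {g}, {g,a}, {g,h,b}, {g,h,b,a}; so int(A) = {g,h,b,a}

{g,h,b,a}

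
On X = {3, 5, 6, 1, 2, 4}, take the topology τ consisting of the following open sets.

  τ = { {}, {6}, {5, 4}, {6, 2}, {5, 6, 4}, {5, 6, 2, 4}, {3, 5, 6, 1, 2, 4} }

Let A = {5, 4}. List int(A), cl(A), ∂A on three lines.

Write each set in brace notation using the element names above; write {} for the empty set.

int(A) = {5, 4}
cl(A)  = {3, 5, 1, 4}
∂A     = {3, 1}

U open, U⊆A: {}, {5, 4}. int(A) = ⋃ = {5, 4}
X∖A={3, 6, 1, 2}, int(X∖A)={6, 2}, hence cl(A)={3, 5, 1, 4}
∂A: remove int from cl → {3, 1}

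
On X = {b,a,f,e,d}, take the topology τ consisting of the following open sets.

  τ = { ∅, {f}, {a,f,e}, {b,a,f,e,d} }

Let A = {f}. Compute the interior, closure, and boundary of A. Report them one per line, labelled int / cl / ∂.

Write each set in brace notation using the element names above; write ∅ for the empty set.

int(A) = {f}
cl(A)  = {b,a,f,e,d}
∂A     = {b,a,e,d}

U open, U⊆A: ∅, {f}. int(A) = ⋃ = {f}
X∖A={b,a,e,d}, int(X∖A)=∅, hence cl(A)={b,a,f,e,d}
∂A: remove int from cl → {b,a,e,d}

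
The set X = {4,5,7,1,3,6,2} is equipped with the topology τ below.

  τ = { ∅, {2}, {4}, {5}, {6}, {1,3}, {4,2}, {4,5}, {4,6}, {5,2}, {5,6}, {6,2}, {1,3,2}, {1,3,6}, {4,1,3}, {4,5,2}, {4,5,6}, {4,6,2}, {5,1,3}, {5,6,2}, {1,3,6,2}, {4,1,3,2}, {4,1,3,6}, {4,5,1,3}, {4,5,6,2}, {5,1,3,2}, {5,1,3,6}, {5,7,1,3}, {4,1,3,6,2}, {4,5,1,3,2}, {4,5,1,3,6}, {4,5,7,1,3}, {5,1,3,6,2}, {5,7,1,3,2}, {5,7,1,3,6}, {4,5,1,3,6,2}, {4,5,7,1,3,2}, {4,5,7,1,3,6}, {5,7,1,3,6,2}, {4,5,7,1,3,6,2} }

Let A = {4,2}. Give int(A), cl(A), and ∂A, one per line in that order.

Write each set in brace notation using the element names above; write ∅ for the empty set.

int(A) = {4,2}
cl(A)  = {4,2}
∂A     = ∅

open subsets of A: ∅, {2}, {4}, {4,2}; so int(A) = {4,2}
closure: X∖int(X∖A) = X∖{5,7,1,3,6} = {4,2}
∂A = {4,2} minus {4,2} = ∅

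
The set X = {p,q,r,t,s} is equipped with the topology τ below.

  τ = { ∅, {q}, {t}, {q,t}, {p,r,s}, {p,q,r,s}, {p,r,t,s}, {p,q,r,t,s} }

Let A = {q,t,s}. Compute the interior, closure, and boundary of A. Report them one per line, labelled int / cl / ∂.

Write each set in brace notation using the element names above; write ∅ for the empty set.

open subsets of A: ∅, {t}, {q}, {q,t}; so int(A) = {q,t}
closure: X∖int(X∖A) = X∖∅ = {p,q,r,t,s}
∂A = {p,q,r,t,s} minus {q,t} = {p,r,s}

int(A) = {q,t}
cl(A)  = {p,q,r,t,s}
∂A     = {p,r,s}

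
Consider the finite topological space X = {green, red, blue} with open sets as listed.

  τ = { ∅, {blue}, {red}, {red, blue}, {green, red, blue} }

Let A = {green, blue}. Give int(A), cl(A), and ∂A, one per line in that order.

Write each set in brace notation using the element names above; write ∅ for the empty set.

opens ⊆ A: ∅, {blue}; union → int = {blue}
complement {red}; its interior {red}; cl(A) = X∖{red} = {green, blue}
boundary = {green, blue} ∖ {blue} = {green}

int(A) = {blue}
cl(A)  = {green, blue}
∂A     = {green}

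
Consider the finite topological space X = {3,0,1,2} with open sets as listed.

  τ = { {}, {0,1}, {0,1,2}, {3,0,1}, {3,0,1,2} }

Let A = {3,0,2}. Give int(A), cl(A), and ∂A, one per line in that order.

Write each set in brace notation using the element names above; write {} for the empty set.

int(A) = {}
cl(A)  = {3,0,1,2}
∂A     = {3,0,1,2}

opens ⊆ A: {}; union → int = {}
complement {1}; its interior {}; cl(A) = X∖{} = {3,0,1,2}
boundary = {3,0,1,2} ∖ {} = {3,0,1,2}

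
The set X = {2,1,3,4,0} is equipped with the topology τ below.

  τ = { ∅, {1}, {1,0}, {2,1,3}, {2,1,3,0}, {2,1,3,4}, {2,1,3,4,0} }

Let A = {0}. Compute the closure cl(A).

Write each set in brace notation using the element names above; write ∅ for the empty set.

complement {2,1,3,4}; its interior {2,1,3,4}; cl(A) = X∖{2,1,3,4} = {0}

{0}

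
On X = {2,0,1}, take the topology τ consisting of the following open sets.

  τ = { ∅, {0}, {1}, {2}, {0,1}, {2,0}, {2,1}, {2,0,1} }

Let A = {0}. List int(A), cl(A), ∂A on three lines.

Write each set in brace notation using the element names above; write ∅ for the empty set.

interior: largest open inside A is {0} (from ∅, {0})
cl via duality: int({2,1}) = {2,1}, so X∖{2,1} = {0}
cl∖int = ∅

int(A) = {0}
cl(A)  = {0}
∂A     = ∅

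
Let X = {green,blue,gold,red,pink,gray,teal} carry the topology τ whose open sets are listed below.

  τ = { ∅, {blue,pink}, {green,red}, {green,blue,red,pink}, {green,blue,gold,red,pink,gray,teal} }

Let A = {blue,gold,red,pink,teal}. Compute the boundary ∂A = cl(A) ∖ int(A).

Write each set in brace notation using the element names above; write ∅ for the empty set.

U open, U⊆A: ∅, {blue,pink}. int(A) = ⋃ = {blue,pink}
X∖A={green,gray}, int(X∖A)=∅, hence cl(A)={green,blue,gold,red,pink,gray,teal}
∂A: remove int from cl → {green,gold,red,gray,teal}

{green,gold,red,gray,teal}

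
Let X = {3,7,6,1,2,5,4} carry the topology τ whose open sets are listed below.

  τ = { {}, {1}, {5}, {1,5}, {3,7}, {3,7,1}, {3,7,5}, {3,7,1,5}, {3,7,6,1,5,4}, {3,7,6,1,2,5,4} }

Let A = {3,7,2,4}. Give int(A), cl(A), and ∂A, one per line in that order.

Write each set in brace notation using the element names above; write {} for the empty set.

int(A) = {3,7}
cl(A)  = {3,7,6,2,4}
∂A     = {6,2,4}

open subsets of A: {}, {3,7}; so int(A) = {3,7}
closure: X∖int(X∖A) = X∖{1,5} = {3,7,6,2,4}
∂A = {3,7,6,2,4} minus {3,7} = {6,2,4}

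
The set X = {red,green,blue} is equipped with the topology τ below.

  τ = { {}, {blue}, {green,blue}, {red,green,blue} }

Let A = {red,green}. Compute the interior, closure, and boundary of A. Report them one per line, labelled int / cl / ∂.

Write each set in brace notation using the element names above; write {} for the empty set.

open subsets of A: {}; so int(A) = {}
closure: X∖int(X∖A) = X∖{blue} = {red,green}
∂A = {red,green} minus {} = {red,green}

int(A) = {}
cl(A)  = {red,green}
∂A     = {red,green}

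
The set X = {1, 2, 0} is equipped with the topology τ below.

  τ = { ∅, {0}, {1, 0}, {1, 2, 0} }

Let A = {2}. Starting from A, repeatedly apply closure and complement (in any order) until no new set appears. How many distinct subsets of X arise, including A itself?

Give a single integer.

cl via duality: int({1, 0}) = {1, 0}, so X∖{1, 0} = {2}
Write k for closure, c for complement:
  1. A     = {2}
  2. cA    = {1, 0}
  3. kcA   = {1, 2, 0}
  4. ckcA  = ∅
applying k or c yields no new set

4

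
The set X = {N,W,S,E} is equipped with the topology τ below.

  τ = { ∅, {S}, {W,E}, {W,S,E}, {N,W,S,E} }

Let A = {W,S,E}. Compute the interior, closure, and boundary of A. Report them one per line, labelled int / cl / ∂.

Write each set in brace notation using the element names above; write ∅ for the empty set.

int(A) = {W,S,E}
cl(A)  = {N,W,S,E}
∂A     = {N}

open subsets of A: ∅, {S}, {W,E}, {W,S,E}; so int(A) = {W,S,E}
closure: X∖int(X∖A) = X∖∅ = {N,W,S,E}
∂A = {N,W,S,E} minus {W,S,E} = {N}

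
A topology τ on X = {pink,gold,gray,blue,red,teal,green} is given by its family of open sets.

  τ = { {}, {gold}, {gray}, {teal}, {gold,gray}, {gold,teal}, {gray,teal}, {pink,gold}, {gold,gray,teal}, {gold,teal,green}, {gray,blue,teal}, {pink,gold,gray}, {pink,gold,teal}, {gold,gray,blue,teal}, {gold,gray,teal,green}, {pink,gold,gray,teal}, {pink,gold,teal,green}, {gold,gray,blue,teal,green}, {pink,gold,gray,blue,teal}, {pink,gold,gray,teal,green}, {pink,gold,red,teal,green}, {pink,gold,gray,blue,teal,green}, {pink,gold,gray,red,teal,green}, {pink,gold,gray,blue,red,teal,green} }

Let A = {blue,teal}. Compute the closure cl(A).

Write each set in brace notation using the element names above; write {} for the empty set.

X∖A={pink,gold,gray,red,green}, int(X∖A)={pink,gold,gray}, hence cl(A)={blue,red,teal,green}

{blue,red,teal,green}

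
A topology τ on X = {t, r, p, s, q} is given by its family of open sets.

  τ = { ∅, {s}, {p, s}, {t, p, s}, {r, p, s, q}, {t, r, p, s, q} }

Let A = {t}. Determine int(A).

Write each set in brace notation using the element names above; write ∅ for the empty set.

opens ⊆ A: ∅; union → int = ∅

∅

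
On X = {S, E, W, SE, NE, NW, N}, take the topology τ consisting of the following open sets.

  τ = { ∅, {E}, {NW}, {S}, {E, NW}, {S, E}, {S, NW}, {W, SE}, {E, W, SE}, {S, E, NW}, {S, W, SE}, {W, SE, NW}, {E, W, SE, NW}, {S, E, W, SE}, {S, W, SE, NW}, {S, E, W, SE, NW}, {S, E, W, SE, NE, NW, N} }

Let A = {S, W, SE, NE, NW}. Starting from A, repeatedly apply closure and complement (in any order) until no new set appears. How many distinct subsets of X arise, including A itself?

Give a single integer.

6

complement {E, N}; its interior {E}; cl(A) = X∖{E} = {S, W, SE, NE, NW, N}
With k = closure, c = complement:
  1. A     = {S, W, SE, NE, NW}
  2. kA    = {S, W, SE, NE, NW, N}
  3. cA    = {E, N}
  4. ckA   = {E}
  5. kcA   = {E, NE, N}
  6. ckcA  = {S, W, SE, NW}
k, c of each give nothing new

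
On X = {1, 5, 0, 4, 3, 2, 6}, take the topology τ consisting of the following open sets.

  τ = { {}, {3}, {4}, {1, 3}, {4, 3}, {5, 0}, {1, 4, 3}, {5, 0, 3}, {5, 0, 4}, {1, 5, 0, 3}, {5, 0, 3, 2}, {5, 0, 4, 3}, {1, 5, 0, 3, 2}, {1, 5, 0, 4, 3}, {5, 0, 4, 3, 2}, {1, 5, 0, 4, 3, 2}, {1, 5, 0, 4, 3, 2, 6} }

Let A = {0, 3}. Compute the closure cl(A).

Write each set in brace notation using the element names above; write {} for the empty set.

{1, 5, 0, 3, 2, 6}

cl via duality: int({1, 5, 4, 2, 6}) = {4}, so X∖{4} = {1, 5, 0, 3, 2, 6}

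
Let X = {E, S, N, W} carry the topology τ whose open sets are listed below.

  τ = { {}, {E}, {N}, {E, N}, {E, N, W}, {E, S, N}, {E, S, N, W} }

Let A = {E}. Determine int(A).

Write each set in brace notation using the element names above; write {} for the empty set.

{E}

opens ⊆ A: {}, {E}; union → int = {E}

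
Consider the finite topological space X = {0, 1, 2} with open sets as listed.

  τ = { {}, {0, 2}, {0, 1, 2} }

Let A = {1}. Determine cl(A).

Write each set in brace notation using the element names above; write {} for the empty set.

{1}

X∖A={0, 2}, int(X∖A)={0, 2}, hence cl(A)={1}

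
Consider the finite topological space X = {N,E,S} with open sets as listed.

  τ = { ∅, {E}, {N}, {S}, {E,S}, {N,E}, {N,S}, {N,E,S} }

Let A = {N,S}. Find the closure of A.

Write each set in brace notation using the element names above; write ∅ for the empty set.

{N,S}

cl via duality: int({E}) = {E}, so X∖{E} = {N,S}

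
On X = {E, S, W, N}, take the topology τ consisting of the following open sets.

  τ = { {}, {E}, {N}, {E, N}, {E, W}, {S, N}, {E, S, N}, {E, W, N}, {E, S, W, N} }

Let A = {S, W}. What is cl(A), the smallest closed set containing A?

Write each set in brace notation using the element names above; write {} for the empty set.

{S, W}

closure: X∖int(X∖A) = X∖{E, N} = {S, W}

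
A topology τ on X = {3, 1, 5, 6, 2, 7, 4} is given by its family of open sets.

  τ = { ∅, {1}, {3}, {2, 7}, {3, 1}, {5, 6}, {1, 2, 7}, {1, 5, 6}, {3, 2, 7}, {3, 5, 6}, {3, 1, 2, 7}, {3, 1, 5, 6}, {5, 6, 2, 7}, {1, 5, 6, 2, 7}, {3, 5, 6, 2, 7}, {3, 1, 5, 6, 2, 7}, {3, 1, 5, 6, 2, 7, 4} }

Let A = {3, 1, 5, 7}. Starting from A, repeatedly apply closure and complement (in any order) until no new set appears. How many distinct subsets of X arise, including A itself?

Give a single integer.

closure: X∖int(X∖A) = X∖∅ = {3, 1, 5, 6, 2, 7, 4}
Let k=closure and c=complement:
  1. A     = {3, 1, 5, 7}
  2. kA    = {3, 1, 5, 6, 2, 7, 4}
  3. cA    = {6, 2, 4}
  4. ckA   = ∅
  5. kcA   = {5, 6, 2, 7, 4}
  6. ckcA  = {3, 1}
  7. kckcA = {3, 1, 4}
  8. ckckcA = {5, 6, 2, 7}
— saturated at 8

8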